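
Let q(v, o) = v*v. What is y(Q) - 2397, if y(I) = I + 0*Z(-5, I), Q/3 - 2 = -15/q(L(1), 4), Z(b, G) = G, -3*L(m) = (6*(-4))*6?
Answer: -612101/256 ≈ -2391.0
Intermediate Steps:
L(m) = 48 (L(m) = -6*(-4)*6/3 = -(-8)*6 = -⅓*(-144) = 48)
q(v, o) = v²
Q = 1531/256 (Q = 6 + 3*(-15/(48²)) = 6 + 3*(-15/2304) = 6 + 3*(-15*1/2304) = 6 + 3*(-5/768) = 6 - 5/256 = 1531/256 ≈ 5.9805)
y(I) = I (y(I) = I + 0*I = I + 0 = I)
y(Q) - 2397 = 1531/256 - 2397 = -612101/256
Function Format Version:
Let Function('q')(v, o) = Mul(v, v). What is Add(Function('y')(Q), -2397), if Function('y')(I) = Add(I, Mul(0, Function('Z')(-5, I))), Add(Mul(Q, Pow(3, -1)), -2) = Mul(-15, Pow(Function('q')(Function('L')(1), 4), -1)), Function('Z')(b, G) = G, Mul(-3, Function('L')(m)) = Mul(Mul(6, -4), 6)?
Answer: Rational(-612101, 256) ≈ -2391.0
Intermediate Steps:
Function('L')(m) = 48 (Function('L')(m) = Mul(Rational(-1, 3), Mul(Mul(6, -4), 6)) = Mul(Rational(-1, 3), Mul(-24, 6)) = Mul(Rational(-1, 3), -144) = 48)
Function('q')(v, o) = Pow(v, 2)
Q = Rational(1531, 256) (Q = Add(6, Mul(3, Mul(-15, Pow(Pow(48, 2), -1)))) = Add(6, Mul(3, Mul(-15, Pow(2304, -1)))) = Add(6, Mul(3, Mul(-15, Rational(1, 2304)))) = Add(6, Mul(3, Rational(-5, 768))) = Add(6, Rational(-5, 256)) = Rational(1531, 256) ≈ 5.9805)
Function('y')(I) = I (Function('y')(I) = Add(I, Mul(0, I)) = Add(I, 0) = I)
Add(Function('y')(Q), -2397) = Add(Rational(1531, 256), -2397) = Rational(-612101, 256)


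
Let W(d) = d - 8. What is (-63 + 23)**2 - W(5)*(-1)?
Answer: 1597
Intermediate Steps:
W(d) = -8 + d
(-63 + 23)**2 - W(5)*(-1) = (-63 + 23)**2 - (-8 + 5)*(-1) = (-40)**2 - (-3)*(-1) = 1600 - 1*3 = 1600 - 3 = 1597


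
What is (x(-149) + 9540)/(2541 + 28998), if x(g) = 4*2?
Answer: 9548/31539 ≈ 0.30274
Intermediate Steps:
x(g) = 8
(x(-149) + 9540)/(2541 + 28998) = (8 + 9540)/(2541 + 28998) = 9548/31539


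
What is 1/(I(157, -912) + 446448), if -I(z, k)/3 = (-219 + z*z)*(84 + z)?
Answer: -1/17216442 ≈ -5.8084e-8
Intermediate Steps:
I(z, k) = -3*(-219 + z**2)*(84 + z) (I(z, k) = -3*(-219 + z*z)*(84 + z) = -3*(-219 + z**2)*(84 + z))
1/(I(157, -912) + 446448) = 1/((55188 - 252*157**2 - 3*157**3 + 657*157) + 446448) = 1/((55188 - 252*24649 - 3*3869893 + 103149) + 446448) = 1/((55188 - 6211548 - 11609679 + 103149) + 446448) = 1/(-17662890 + 446448) = 1/(-17216442) = -1/17216442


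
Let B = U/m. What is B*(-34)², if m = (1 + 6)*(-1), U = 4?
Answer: -4624/7 ≈ -660.57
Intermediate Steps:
m = -7 (m = 7*(-1) = -7)
B = -4/7 (B = 4/(-7) = 4*(-⅐) = -4/7 ≈ -0.57143)
B*(-34)² = -4/7*(-34)² = -4/7*1156 = -4624/7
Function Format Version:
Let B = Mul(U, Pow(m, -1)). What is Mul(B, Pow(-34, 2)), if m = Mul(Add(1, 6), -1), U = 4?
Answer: Rational(-4624, 7) ≈ -660.57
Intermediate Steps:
m = -7 (m = Mul(7, -1) = -7)
B = Rational(-4, 7) (B = Mul(4, Pow(-7, -1)) = Mul(4, Rational(-1, 7)) = Rational(-4, 7) ≈ -0.57143)
Mul(B, Pow(-34, 2)) = Mul(Rational(-4, 7), Pow(-34, 2)) = Mul(Rational(-4, 7), 1156) = Rational(-4624, 7)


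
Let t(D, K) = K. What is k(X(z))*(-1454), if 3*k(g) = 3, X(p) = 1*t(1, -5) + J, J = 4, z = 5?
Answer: -1454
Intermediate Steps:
X(p) = -1 (X(p) = 1*(-5) + 4 = -5 + 4 = -1)
k(g) = 1 (k(g) = (⅓)*3 = 1)
k(X(z))*(-1454) = 1*(-1454) = -1454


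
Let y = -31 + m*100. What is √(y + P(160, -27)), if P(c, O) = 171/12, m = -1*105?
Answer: I*√42067/2 ≈ 102.55*I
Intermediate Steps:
m = -105
y = -10531 (y = -31 - 105*100 = -31 - 10500 = -10531)
P(c, O) = 57/4 (P(c, O) = 171*(1/12) = 57/4)
√(y + P(160, -27)) = √(-10531 + 57/4) = √(-42067/4) = I*√42067/2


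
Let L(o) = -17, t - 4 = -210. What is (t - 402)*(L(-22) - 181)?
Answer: 120384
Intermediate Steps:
t = -206 (t = 4 - 210 = -206)
(t - 402)*(L(-22) - 181) = (-206 - 402)*(-17 - 181) = -608*(-198) = 120384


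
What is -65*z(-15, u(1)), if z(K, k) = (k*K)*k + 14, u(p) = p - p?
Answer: -910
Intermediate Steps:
u(p) = 0
z(K, k) = 14 + K*k**2 (z(K, k) = (K*k)*k + 14 = K*k**2 + 14 = 14 + K*k**2)
-65*z(-15, u(1)) = -65*(14 - 15*0**2) = -65*(14 - 15*0) = -65*(14 + 0) = -65*14 = -910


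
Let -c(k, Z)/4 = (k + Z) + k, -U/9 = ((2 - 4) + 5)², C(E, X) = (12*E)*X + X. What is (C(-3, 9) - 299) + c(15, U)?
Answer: -410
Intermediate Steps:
C(E, X) = X + 12*E*X (C(E, X) = 12*E*X + X = X + 12*E*X)
U = -81 (U = -9*((2 - 4) + 5)² = -9*(-2 + 5)² = -9*3² = -9*9 = -81)
c(k, Z) = -8*k - 4*Z (c(k, Z) = -4*((k + Z) + k) = -4*((Z + k) + k) = -4*(Z + 2*k) = -8*k - 4*Z)
(C(-3, 9) - 299) + c(15, U) = (9*(1 + 12*(-3)) - 299) + (-8*15 - 4*(-81)) = (9*(1 - 36) - 299) + (-120 + 324) = (9*(-35) - 299) + 204 = (-315 - 299) + 204 = -614 + 204 = -410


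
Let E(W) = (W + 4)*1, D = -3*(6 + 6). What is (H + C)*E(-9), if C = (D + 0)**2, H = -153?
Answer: -5715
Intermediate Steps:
D = -36 (D = -3*12 = -36)
E(W) = 4 + W (E(W) = (4 + W)*1 = 4 + W)
C = 1296 (C = (-36 + 0)**2 = (-36)**2 = 1296)
(H + C)*E(-9) = (-153 + 1296)*(4 - 9) = 1143*(-5) = -5715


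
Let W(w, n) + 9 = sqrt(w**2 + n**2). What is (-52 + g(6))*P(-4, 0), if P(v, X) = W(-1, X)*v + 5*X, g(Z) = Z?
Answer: -1472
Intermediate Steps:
W(w, n) = -9 + sqrt(n**2 + w**2) (W(w, n) = -9 + sqrt(w**2 + n**2) = -9 + sqrt(n**2 + w**2))
P(v, X) = 5*X + v*(-9 + sqrt(1 + X**2)) (P(v, X) = (-9 + sqrt(X**2 + (-1)**2))*v + 5*X = (-9 + sqrt(X**2 + 1))*v + 5*X = (-9 + sqrt(1 + X**2))*v + 5*X = v*(-9 + sqrt(1 + X**2)) + 5*X = 5*X + v*(-9 + sqrt(1 + X**2)))
(-52 + g(6))*P(-4, 0) = (-52 + 6)*(5*0 - 4*(-9 + sqrt(1 + 0**2))) = -46*(0 - 4*(-9 + sqrt(1 + 0))) = -46*(0 - 4*(-9 + sqrt(1))) = -46*(0 - 4*(-9 + 1)) = -46*(0 - 4*(-8)) = -46*(0 + 32) = -46*32 = -1472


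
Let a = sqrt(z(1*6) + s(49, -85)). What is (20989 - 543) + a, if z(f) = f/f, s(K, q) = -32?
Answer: 20446 + I*sqrt(31) ≈ 20446.0 + 5.5678*I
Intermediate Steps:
z(f) = 1
a = I*sqrt(31) (a = sqrt(1 - 32) = sqrt(-31) = I*sqrt(31) ≈ 5.5678*I)
(20989 - 543) + a = (20989 - 543) + I*sqrt(31) = 20446 + I*sqrt(31)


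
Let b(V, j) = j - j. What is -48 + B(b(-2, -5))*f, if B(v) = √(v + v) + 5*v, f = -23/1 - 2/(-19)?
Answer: -48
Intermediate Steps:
b(V, j) = 0
f = -435/19 (f = -23*1 - 2*(-1/19) = -23 + 2/19 = -435/19 ≈ -22.895)
B(v) = 5*v + √2*√v (B(v) = √(2*v) + 5*v = √2*√v + 5*v = 5*v + √2*√v)
-48 + B(b(-2, -5))*f = -48 + (5*0 + √2*√0)*(-435/19) = -48 + (0 + √2*0)*(-435/19) = -48 + (0 + 0)*(-435/19) = -48 + 0*(-435/19) = -48 + 0 = -48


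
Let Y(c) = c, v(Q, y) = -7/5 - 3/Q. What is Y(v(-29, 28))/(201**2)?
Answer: -188/5858145 ≈ -3.2092e-5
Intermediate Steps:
v(Q, y) = -7/5 - 3/Q (v(Q, y) = -7*1/5 - 3/Q = -7/5 - 3/Q)
Y(v(-29, 28))/(201**2) = (-7/5 - 3/(-29))/(201**2) = (-7/5 - 3*(-1/29))/40401 = (-7/5 + 3/29)*(1/40401) = -188/145*1/40401 = -188/5858145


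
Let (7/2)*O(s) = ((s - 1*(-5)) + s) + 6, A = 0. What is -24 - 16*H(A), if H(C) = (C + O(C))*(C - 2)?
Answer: 536/7 ≈ 76.571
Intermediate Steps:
O(s) = 22/7 + 4*s/7 (O(s) = 2*(((s - 1*(-5)) + s) + 6)/7 = 2*(((s + 5) + s) + 6)/7 = 2*(((5 + s) + s) + 6)/7 = 2*((5 + 2*s) + 6)/7 = 2*(11 + 2*s)/7 = 22/7 + 4*s/7)
H(C) = (-2 + C)*(22/7 + 11*C/7) (H(C) = (C + (22/7 + 4*C/7))*(C - 2) = (22/7 + 11*C/7)*(-2 + C) = (-2 + C)*(22/7 + 11*C/7))
-24 - 16*H(A) = -24 - 16*(-44/7 + (11/7)*0²) = -24 - 16*(-44/7 + (11/7)*0) = -24 - 16*(-44/7 + 0) = -24 - 16*(-44/7) = -24 + 704/7 = 536/7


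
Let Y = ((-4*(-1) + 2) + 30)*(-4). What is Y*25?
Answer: -3600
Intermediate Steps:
Y = -144 (Y = ((4 + 2) + 30)*(-4) = (6 + 30)*(-4) = 36*(-4) = -144)
Y*25 = -144*25 = -3600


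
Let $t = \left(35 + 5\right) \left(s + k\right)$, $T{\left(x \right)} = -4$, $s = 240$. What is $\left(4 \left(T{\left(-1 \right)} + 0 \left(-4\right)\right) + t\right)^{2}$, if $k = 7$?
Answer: $97298496$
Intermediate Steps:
$t = 9880$ ($t = \left(35 + 5\right) \left(240 + 7\right) = 40 \cdot 247 = 9880$)
$\left(4 \left(T{\left(-1 \right)} + 0 \left(-4\right)\right) + t\right)^{2} = \left(4 \left(-4 + 0 \left(-4\right)\right) + 9880\right)^{2} = \left(4 \left(-4 + 0\right) + 9880\right)^{2} = \left(4 \left(-4\right) + 9880\right)^{2} = \left(-16 + 9880\right)^{2} = 9864^{2} = 97298496$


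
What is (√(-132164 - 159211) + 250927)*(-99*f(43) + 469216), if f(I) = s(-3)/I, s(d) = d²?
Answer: 5062551843019/43 + 302630955*I*√1295/43 ≈ 1.1773e+11 + 2.5327e+8*I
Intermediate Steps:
f(I) = 9/I (f(I) = (-3)²/I = 9/I)
(√(-132164 - 159211) + 250927)*(-99*f(43) + 469216) = (√(-132164 - 159211) + 250927)*(-891/43 + 469216) = (√(-291375) + 250927)*(-891/43 + 469216) = (15*I*√1295 + 250927)*(-99*9/43 + 469216) = (250927 + 15*I*√1295)*(-891/43 + 469216) = (250927 + 15*I*√1295)*(20175397/43) = 5062551843019/43 + 302630955*I*√1295/43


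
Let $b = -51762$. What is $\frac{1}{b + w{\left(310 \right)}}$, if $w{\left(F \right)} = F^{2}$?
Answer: $\frac{1}{44338} \approx 2.2554 \cdot 10^{-5}$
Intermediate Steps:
$\frac{1}{b + w{\left(310 \right)}} = \frac{1}{-51762 + 310^{2}} = \frac{1}{-51762 + 96100} = \frac{1}{44338}$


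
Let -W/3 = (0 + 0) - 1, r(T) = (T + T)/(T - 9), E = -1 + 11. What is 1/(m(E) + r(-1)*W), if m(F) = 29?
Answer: 5/148 ≈ 0.033784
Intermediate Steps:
E = 10
r(T) = 2*T/(-9 + T) (r(T) = (2*T)/(-9 + T) = 2*T/(-9 + T))
W = 3 (W = -3*((0 + 0) - 1) = -3*(0 - 1) = -3*(-1) = 3)
1/(m(E) + r(-1)*W) = 1/(29 + (2*(-1)/(-9 - 1))*3) = 1/(29 + (2*(-1)/(-10))*3) = 1/(29 + (2*(-1)*(-⅒))*3) = 1/(29 + (⅕)*3) = 1/(29 + ⅗) = 1/(148/5) = 5/148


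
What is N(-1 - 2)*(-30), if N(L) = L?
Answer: 90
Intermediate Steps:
N(-1 - 2)*(-30) = (-1 - 2)*(-30) = -3*(-30) = 90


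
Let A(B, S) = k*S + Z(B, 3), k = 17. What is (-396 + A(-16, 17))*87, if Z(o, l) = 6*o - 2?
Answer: -17835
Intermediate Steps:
Z(o, l) = -2 + 6*o
A(B, S) = -2 + 6*B + 17*S (A(B, S) = 17*S + (-2 + 6*B) = -2 + 6*B + 17*S)
(-396 + A(-16, 17))*87 = (-396 + (-2 + 6*(-16) + 17*17))*87 = (-396 + (-2 - 96 + 289))*87 = (-396 + 191)*87 = -205*87 = -17835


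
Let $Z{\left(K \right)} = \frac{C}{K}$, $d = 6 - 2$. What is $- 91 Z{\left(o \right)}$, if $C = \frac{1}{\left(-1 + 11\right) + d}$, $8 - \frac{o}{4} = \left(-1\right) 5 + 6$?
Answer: $- \frac{13}{56} \approx -0.23214$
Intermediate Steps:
$o = 28$ ($o = 32 - 4 \left(\left(-1\right) 5 + 6\right) = 32 - 4 \left(-5 + 6\right) = 32 - 4 = 28$)
$d = 4$
$C = \frac{1}{14}$ ($C = \frac{1}{\left(-1 + 11\right) + 4} = \frac{1}{10 + 4} = \frac{1}{14} \approx 0.071429$)
$Z{\left(K \right)} = \frac{1}{14 K}$
$- 91 Z{\left(o \right)} = - 91 \frac{1}{14 \cdot 28} = - 91 \cdot \frac{1}{14} \cdot \frac{1}{28} = \left(-91\right) \frac{1}{392} = - \frac{13}{56}$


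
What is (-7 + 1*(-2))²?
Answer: 81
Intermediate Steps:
(-7 + 1*(-2))² = (-7 - 2)² = (-9)² = 81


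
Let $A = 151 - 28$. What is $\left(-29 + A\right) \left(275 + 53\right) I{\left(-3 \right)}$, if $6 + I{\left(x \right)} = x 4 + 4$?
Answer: $-431648$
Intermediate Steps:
$I{\left(x \right)} = -2 + 4 x$ ($I{\left(x \right)} = -6 + \left(x 4 + 4\right) = -6 + \left(4 x + 4\right) = -6 + \left(4 + 4 x\right) = -2 + 4 x$)
$A = 123$
$\left(-29 + A\right) \left(275 + 53\right) I{\left(-3 \right)} = \left(-29 + 123\right) \left(275 + 53\right) \left(-2 + 4 \left(-3\right)\right) = 94 \cdot 328 \left(-2 - 12\right) = 30832 \left(-14\right) = -431648$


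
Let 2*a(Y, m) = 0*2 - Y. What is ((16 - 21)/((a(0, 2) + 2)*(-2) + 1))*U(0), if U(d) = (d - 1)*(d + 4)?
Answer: -20/3 ≈ -6.6667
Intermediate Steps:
U(d) = (-1 + d)*(4 + d)
a(Y, m) = -Y/2 (a(Y, m) = (0*2 - Y)/2 = (0 - Y)/2 = (-Y)/2 = -Y/2)
((16 - 21)/((a(0, 2) + 2)*(-2) + 1))*U(0) = ((16 - 21)/((-1/2*0 + 2)*(-2) + 1))*(-4 + 0**2 + 3*0) = (-5/((0 + 2)*(-2) + 1))*(-4 + 0 + 0) = -5/(2*(-2) + 1)*(-4) = -5/(-4 + 1)*(-4) = -5/(-3)*(-4) = -5*(-1/3)*(-4) = (5/3)*(-4) = -20/3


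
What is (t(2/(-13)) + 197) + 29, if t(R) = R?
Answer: 2936/13 ≈ 225.85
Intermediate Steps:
(t(2/(-13)) + 197) + 29 = (2/(-13) + 197) + 29 = (2*(-1/13) + 197) + 29 = (-2/13 + 197) + 29 = 2559/13 + 29 = 2936/13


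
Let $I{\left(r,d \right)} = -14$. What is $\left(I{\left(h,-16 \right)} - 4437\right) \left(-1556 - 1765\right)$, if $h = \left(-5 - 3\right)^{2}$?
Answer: $14781771$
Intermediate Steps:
$h = 64$ ($h = \left(-8\right)^{2} = 64$)
$\left(I{\left(h,-16 \right)} - 4437\right) \left(-1556 - 1765\right) = \left(-14 - 4437\right) \left(-1556 - 1765\right) = \left(-4451\right) \left(-3321\right) = 14781771$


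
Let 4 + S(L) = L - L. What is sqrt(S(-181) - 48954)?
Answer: I*sqrt(48958) ≈ 221.26*I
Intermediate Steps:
S(L) = -4 (S(L) = -4 + (L - L) = -4 + 0 = -4)
sqrt(S(-181) - 48954) = sqrt(-4 - 48954) = sqrt(-48958) = I*sqrt(48958)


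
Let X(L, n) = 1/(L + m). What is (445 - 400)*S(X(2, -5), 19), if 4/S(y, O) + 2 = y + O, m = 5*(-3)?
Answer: 117/11 ≈ 10.636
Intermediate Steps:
m = -15
X(L, n) = 1/(-15 + L) (X(L, n) = 1/(L - 15) = 1/(-15 + L))
S(y, O) = 4/(-2 + O + y) (S(y, O) = 4/(-2 + (y + O)) = 4/(-2 + (O + y)) = 4/(-2 + O + y))
(445 - 400)*S(X(2, -5), 19) = (445 - 400)*(4/(-2 + 19 + 1/(-15 + 2))) = 45*(4/(-2 + 19 + 1/(-13))) = 45*(4/(-2 + 19 - 1/13)) = 45*(4/(220/13)) = 45*(4*(13/220)) = 45*(13/55) = 117/11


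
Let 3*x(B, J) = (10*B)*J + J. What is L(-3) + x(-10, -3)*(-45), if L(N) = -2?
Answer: -4457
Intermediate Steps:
x(B, J) = J/3 + 10*B*J/3 (x(B, J) = ((10*B)*J + J)/3 = (10*B*J + J)/3 = (J + 10*B*J)/3 = J/3 + 10*B*J/3)
L(-3) + x(-10, -3)*(-45) = -2 + ((⅓)*(-3)*(1 + 10*(-10)))*(-45) = -2 + ((⅓)*(-3)*(1 - 100))*(-45) = -2 + ((⅓)*(-3)*(-99))*(-45) = -2 + 99*(-45) = -2 - 4455 = -4457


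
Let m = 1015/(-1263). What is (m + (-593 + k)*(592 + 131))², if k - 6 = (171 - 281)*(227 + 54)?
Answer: 827221297628582884624/1595169 ≈ 5.1858e+14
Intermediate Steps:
m = -1015/1263 (m = 1015*(-1/1263) = -1015/1263 ≈ -0.80364)
k = -30904 (k = 6 + (171 - 281)*(227 + 54) = 6 - 110*281 = 6 - 30910 = -30904)
(m + (-593 + k)*(592 + 131))² = (-1015/1263 + (-593 - 30904)*(592 + 131))² = (-1015/1263 - 31497*723)² = (-1015/1263 - 22772331)² = (-28761455068/1263)² = 827221297628582884624/1595169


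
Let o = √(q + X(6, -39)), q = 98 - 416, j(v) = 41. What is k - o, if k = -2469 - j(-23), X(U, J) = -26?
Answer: -2510 - 2*I*√86 ≈ -2510.0 - 18.547*I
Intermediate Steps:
q = -318
o = 2*I*√86 (o = √(-318 - 26) = √(-344) = 2*I*√86 ≈ 18.547*I)
k = -2510 (k = -2469 - 1*41 = -2469 - 41 = -2510)
k - o = -2510 - 2*I*√86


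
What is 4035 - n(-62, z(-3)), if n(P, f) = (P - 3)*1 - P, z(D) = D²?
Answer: 4038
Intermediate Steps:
n(P, f) = -3 (n(P, f) = (-3 + P)*1 - P = (-3 + P) - P = -3)
4035 - n(-62, z(-3)) = 4035 - 1*(-3) = 4035 + 3 = 4038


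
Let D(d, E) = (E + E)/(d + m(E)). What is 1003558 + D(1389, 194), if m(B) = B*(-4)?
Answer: 615181442/613 ≈ 1.0036e+6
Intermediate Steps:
m(B) = -4*B
D(d, E) = 2*E/(d - 4*E) (D(d, E) = (E + E)/(d - 4*E) = (2*E)/(d - 4*E) = 2*E/(d - 4*E))
1003558 + D(1389, 194) = 1003558 + 2*194/(1389 - 4*194) = 1003558 + 2*194/(1389 - 776) = 1003558 + 2*194/613 = 1003558 + 2*194*(1/613) = 1003558 + 388/613 = 615181442/613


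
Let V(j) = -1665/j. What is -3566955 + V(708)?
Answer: -841801935/236 ≈ -3.5670e+6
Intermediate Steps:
-3566955 + V(708) = -3566955 - 1665/708 = -3566955 - 1665*1/708 = -3566955 - 555/236 = -841801935/236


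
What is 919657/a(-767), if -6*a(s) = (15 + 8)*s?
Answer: 5517942/17641 ≈ 312.79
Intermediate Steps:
a(s) = -23*s/6 (a(s) = -(15 + 8)*s/6 = -23*s/6)
919657/a(-767) = 919657/((-23/6*(-767))) = 919657/(17641/6) = 919657*(6/17641) = 5517942/17641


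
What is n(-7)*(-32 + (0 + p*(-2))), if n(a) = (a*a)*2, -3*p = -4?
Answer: -10192/3 ≈ -3397.3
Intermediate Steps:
p = 4/3 (p = -⅓*(-4) = 4/3 ≈ 1.3333)
n(a) = 2*a² (n(a) = a²*2 = 2*a²)
n(-7)*(-32 + (0 + p*(-2))) = (2*(-7)²)*(-32 + (0 + (4/3)*(-2))) = (2*49)*(-32 + (0 - 8/3)) = 98*(-32 - 8/3) = 98*(-104/3) = -10192/3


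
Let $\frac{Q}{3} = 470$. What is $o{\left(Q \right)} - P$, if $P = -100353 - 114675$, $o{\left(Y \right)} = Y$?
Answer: $216438$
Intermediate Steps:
$Q = 1410$ ($Q = 3 \cdot 470 = 1410$)
$P = -215028$ ($P = -100353 - 114675 = -215028$)
$o{\left(Q \right)} - P = 1410 - -215028 = 1410 + 215028 = 216438$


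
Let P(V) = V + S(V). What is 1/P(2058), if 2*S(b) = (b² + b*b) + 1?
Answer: 2/8474845 ≈ 2.3599e-7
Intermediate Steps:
S(b) = ½ + b² (S(b) = ((b² + b*b) + 1)/2 = ((b² + b²) + 1)/2 = (2*b² + 1)/2 = (1 + 2*b²)/2 = ½ + b²)
P(V) = ½ + V + V² (P(V) = V + (½ + V²) = ½ + V + V²)
1/P(2058) = 1/(½ + 2058 + 2058²) = 1/(½ + 2058 + 4235364) = 1/(8474845/2) = 2/8474845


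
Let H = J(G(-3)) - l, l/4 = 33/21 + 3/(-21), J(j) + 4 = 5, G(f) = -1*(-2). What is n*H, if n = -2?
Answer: 66/7 ≈ 9.4286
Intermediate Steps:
G(f) = 2
J(j) = 1 (J(j) = -4 + 5 = 1)
l = 40/7 (l = 4*(33/21 + 3/(-21)) = 4*(33*(1/21) + 3*(-1/21)) = 4*(11/7 - ⅐) = 4*(10/7) = 40/7 ≈ 5.7143)
H = -33/7 (H = 1 - 1*40/7 = 1 - 40/7 = -33/7 ≈ -4.7143)
n*H = -2*(-33/7) = 66/7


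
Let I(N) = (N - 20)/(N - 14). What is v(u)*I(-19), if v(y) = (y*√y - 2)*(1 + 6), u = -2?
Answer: -182/11 - 182*I*√2/11 ≈ -16.545 - 23.399*I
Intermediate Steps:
v(y) = -14 + 7*y^(3/2) (v(y) = (y^(3/2) - 2)*7 = (-2 + y^(3/2))*7 = -14 + 7*y^(3/2))
I(N) = (-20 + N)/(-14 + N)
v(u)*I(-19) = (-14 + 7*(-2)^(3/2))*((-20 - 19)/(-14 - 19)) = (-14 + 7*(-2*I*√2))*(-39/(-33)) = (-14 - 14*I*√2)*(-1/33*(-39)) = (-14 - 14*I*√2)*(13/11) = -182/11 - 182*I*√2/11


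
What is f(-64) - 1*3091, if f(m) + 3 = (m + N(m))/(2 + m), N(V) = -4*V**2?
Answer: -87690/31 ≈ -2828.7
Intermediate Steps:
f(m) = -3 + (m - 4*m**2)/(2 + m)
f(-64) - 1*3091 = 2*(-3 - 1*(-64) - 2*(-64)**2)/(2 - 64) - 1*3091 = 2*(-3 + 64 - 2*4096)/(-62) - 3091 = 2*(-1/62)*(-3 + 64 - 8192) - 3091 = 2*(-1/62)*(-8131) - 3091 = 8131/31 - 3091 = -87690/31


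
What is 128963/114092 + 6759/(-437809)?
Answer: 55690014239/49950504428 ≈ 1.1149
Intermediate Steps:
128963/114092 + 6759/(-437809) = 128963*(1/114092) + 6759*(-1/437809) = 128963/114092 - 6759/437809 = 55690014239/49950504428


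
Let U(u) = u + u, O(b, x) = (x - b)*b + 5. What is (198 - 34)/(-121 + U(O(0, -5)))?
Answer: -164/111 ≈ -1.4775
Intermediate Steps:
O(b, x) = 5 + b*(x - b) (O(b, x) = b*(x - b) + 5 = 5 + b*(x - b))
U(u) = 2*u
(198 - 34)/(-121 + U(O(0, -5))) = (198 - 34)/(-121 + 2*(5 - 1*0**2 + 0*(-5))) = 164/(-121 + 2*(5 - 1*0 + 0)) = 164/(-121 + 2*(5 + 0 + 0)) = 164/(-121 + 2*5) = 164/(-121 + 10) = 164/(-111) = 164*(-1/111) = -164/111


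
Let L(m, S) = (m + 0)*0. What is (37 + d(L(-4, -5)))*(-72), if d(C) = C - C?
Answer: -2664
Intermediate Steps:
L(m, S) = 0 (L(m, S) = m*0 = 0)
d(C) = 0
(37 + d(L(-4, -5)))*(-72) = (37 + 0)*(-72) = 37*(-72) = -2664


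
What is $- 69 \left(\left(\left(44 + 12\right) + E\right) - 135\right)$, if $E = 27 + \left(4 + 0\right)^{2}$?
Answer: $2484$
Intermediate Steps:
$E = 43$ ($E = 27 + 4^{2} = 27 + 16 = 43$)
$- 69 \left(\left(\left(44 + 12\right) + E\right) - 135\right) = - 69 \left(\left(\left(44 + 12\right) + 43\right) - 135\right) = - 69 \left(\left(56 + 43\right) - 135\right) = - 69 \left(99 - 135\right) = \left(-69\right) \left(-36\right) = 2484$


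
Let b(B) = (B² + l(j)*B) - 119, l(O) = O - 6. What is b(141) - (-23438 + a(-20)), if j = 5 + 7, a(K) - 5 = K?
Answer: 44061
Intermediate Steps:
a(K) = 5 + K
j = 12
l(O) = -6 + O
b(B) = -119 + B² + 6*B (b(B) = (B² + (-6 + 12)*B) - 119 = (B² + 6*B) - 119 = -119 + B² + 6*B)
b(141) - (-23438 + a(-20)) = (-119 + 141² + 6*141) - (-23438 + (5 - 20)) = (-119 + 19881 + 846) - (-23438 - 15) = 20608 - 1*(-23453) = 20608 + 23453 = 44061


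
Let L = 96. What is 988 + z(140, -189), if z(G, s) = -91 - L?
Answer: 801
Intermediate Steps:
z(G, s) = -187 (z(G, s) = -91 - 1*96 = -91 - 96 = -187)
988 + z(140, -189) = 988 - 187 = 801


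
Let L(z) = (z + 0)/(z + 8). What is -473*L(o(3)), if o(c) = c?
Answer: -129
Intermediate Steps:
L(z) = z/(8 + z)
-473*L(o(3)) = -1419/(8 + 3) = -1419/11 = -473*3/11 = -129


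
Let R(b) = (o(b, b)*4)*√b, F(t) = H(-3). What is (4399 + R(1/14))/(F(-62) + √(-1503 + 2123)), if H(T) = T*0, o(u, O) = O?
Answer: √155*(215551 + √14)/15190 ≈ 176.67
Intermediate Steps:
H(T) = 0
F(t) = 0
R(b) = 4*b^(3/2) (R(b) = (b*4)*√b = (4*b)*√b = 4*b^(3/2))
(4399 + R(1/14))/(F(-62) + √(-1503 + 2123)) = (4399 + 4*(1/14)^(3/2))/(0 + √(-1503 + 2123)) = (4399 + 4*(1/14)^(3/2))/(0 + √620) = (4399 + 4*(√14/196))/(0 + 2*√155) = (4399 + √14/49)/((2*√155)) = (4399 + √14/49)*(√155/310) = √155*(4399 + √14/49)/310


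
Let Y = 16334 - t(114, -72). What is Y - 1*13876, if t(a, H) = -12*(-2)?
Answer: 2434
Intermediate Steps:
t(a, H) = 24
Y = 16310 (Y = 16334 - 1*24 = 16334 - 24 = 16310)
Y - 1*13876 = 16310 - 1*13876 = 16310 - 13876 = 2434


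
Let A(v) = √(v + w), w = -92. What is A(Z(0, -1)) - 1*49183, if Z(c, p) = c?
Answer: -49183 + 2*I*√23 ≈ -49183.0 + 9.5917*I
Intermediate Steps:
A(v) = √(-92 + v) (A(v) = √(v - 92) = √(-92 + v))
A(Z(0, -1)) - 1*49183 = √(-92 + 0) - 1*49183 = √(-92) - 49183 = 2*I*√23 - 49183 = -49183 + 2*I*√23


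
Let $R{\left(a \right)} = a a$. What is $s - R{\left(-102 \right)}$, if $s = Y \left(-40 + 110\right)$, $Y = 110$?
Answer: $-2704$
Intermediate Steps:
$R{\left(a \right)} = a^{2}$
$s = 7700$ ($s = 110 \left(-40 + 110\right) = 110 \cdot 70 = 7700$)
$s - R{\left(-102 \right)} = 7700 - \left(-102\right)^{2} = 7700 - 10404 = -2704$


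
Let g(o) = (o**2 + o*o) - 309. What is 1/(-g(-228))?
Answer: -1/103659 ≈ -9.6470e-6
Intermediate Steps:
g(o) = -309 + 2*o**2 (g(o) = (o**2 + o**2) - 309 = 2*o**2 - 309 = -309 + 2*o**2)
1/(-g(-228)) = 1/(-(-309 + 2*(-228)**2)) = 1/(-(-309 + 2*51984)) = 1/(-(-309 + 103968)) = 1/(-1*103659) = 1/(-103659) = -1/103659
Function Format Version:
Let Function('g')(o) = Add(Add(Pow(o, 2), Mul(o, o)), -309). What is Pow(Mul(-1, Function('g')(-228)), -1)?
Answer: Rational(-1, 103659) ≈ -9.6470e-6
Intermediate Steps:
Function('g')(o) = Add(-309, Mul(2, Pow(o, 2))) (Function('g')(o) = Add(Add(Pow(o, 2), Pow(o, 2)), -309) = Add(Mul(2, Pow(o, 2)), -309) = Add(-309, Mul(2, Pow(o, 2))))
Pow(Mul(-1, Function('g')(-228)), -1) = Pow(Mul(-1, Add(-309, Mul(2, Pow(-228, 2)))), -1) = Pow(Mul(-1, Add(-309, Mul(2, 51984))), -1) = Pow(Mul(-1, Add(-309, 103968)), -1) = Pow(Mul(-1, 103659), -1) = Pow(-103659, -1) = Rational(-1, 103659)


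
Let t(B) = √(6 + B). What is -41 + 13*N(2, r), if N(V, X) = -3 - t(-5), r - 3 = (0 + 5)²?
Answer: -93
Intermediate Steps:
r = 28 (r = 3 + (0 + 5)² = 3 + 5² = 3 + 25 = 28)
N(V, X) = -4 (N(V, X) = -3 - √(6 - 5) = -3 - √1 = -3 - 1*1 = -3 - 1 = -4)
-41 + 13*N(2, r) = -41 + 13*(-4) = -41 - 52 = -93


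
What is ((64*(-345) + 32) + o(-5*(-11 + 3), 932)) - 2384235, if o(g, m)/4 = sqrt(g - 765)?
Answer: -2406283 + 20*I*sqrt(29) ≈ -2.4063e+6 + 107.7*I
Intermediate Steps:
o(g, m) = 4*sqrt(-765 + g) (o(g, m) = 4*sqrt(g - 765) = 4*sqrt(-765 + g))
((64*(-345) + 32) + o(-5*(-11 + 3), 932)) - 2384235 = ((64*(-345) + 32) + 4*sqrt(-765 - 5*(-11 + 3))) - 2384235 = ((-22080 + 32) + 4*sqrt(-765 - 5*(-8))) - 2384235 = (-22048 + 4*sqrt(-765 + 40)) - 2384235 = (-22048 + 4*sqrt(-725)) - 2384235 = (-22048 + 4*(5*I*sqrt(29))) - 2384235 = (-22048 + 20*I*sqrt(29)) - 2384235 = -2406283 + 20*I*sqrt(29)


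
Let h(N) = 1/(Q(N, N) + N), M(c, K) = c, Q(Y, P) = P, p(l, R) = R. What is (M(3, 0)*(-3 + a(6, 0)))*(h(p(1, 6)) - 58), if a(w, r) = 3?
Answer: 0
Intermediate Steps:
h(N) = 1/(2*N) (h(N) = 1/(N + N) = 1/(2*N))
(M(3, 0)*(-3 + a(6, 0)))*(h(p(1, 6)) - 58) = (3*(-3 + 3))*((1/2)/6 - 58) = (3*0)*((1/2)*(1/6) - 58) = 0*(1/12 - 58) = 0*(-695/12) = 0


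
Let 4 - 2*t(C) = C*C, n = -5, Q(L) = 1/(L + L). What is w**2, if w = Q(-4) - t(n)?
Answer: 6889/64 ≈ 107.64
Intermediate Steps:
Q(L) = 1/(2*L)
t(C) = 2 - C**2/2 (t(C) = 2 - C*C/2 = 2 - C**2/2)
w = 83/8 (w = (1/2)/(-4) - (2 - 1/2*(-5)**2) = (1/2)*(-1/4) - (2 - 1/2*25) = -1/8 - (2 - 25/2) = -1/8 - 1*(-21/2) = -1/8 + 21/2 = 83/8 ≈ 10.375)
w**2 = (83/8)**2 = 6889/64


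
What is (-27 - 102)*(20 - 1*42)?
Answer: 2838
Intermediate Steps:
(-27 - 102)*(20 - 1*42) = -129*(20 - 42) = -129*(-22) = 2838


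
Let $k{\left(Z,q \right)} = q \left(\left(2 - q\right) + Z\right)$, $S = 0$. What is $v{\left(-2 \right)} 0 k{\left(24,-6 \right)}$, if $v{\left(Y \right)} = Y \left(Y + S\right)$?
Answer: $0$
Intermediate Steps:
$v{\left(Y \right)} = Y^{2}$ ($v{\left(Y \right)} = Y \left(Y + 0\right) = Y Y = Y^{2}$)
$k{\left(Z,q \right)} = q \left(2 + Z - q\right)$
$v{\left(-2 \right)} 0 k{\left(24,-6 \right)} = \left(-2\right)^{2} \cdot 0 \left(- 6 \left(2 + 24 - -6\right)\right) = 4 \cdot 0 \left(- 6 \left(2 + 24 + 6\right)\right) = 0 \left(\left(-6\right) 32\right) = 0 \left(-192\right) = 0$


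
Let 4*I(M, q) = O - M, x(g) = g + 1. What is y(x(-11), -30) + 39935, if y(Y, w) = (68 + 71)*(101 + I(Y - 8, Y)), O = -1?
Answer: 218259/4 ≈ 54565.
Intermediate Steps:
x(g) = 1 + g
I(M, q) = -¼ - M/4 (I(M, q) = (-1 - M)/4 = -¼ - M/4)
y(Y, w) = 57129/4 - 139*Y/4 (y(Y, w) = (68 + 71)*(101 + (-¼ - (Y - 8)/4)) = 139*(101 + (-¼ - (-8 + Y)/4)) = 139*(101 + (-¼ + (2 - Y/4))) = 139*(101 + (7/4 - Y/4)) = 139*(411/4 - Y/4) = 57129/4 - 139*Y/4)
y(x(-11), -30) + 39935 = (57129/4 - 139*(1 - 11)/4) + 39935 = (57129/4 - 139/4*(-10)) + 39935 = (57129/4 + 695/2) + 39935 = 58519/4 + 39935 = 218259/4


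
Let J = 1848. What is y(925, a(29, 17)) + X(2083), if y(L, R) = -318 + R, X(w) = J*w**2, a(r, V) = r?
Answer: 8018266583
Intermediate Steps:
X(w) = 1848*w**2
y(925, a(29, 17)) + X(2083) = (-318 + 29) + 1848*2083**2 = -289 + 1848*4338889 = -289 + 8018266872 = 8018266583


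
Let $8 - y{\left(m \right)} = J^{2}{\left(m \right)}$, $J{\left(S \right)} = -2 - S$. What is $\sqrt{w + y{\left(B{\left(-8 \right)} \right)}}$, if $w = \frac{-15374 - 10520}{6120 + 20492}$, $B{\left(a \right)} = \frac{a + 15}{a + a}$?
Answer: $\frac{\sqrt{51959949959}}{106448} \approx 2.1414$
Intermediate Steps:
$B{\left(a \right)} = \frac{15 + a}{2 a}$
$w = - \frac{12947}{13306}$ ($w = - \frac{25894}{26612} = \left(-25894\right) \frac{1}{26612} = - \frac{12947}{13306} \approx -0.97302$)
$y{\left(m \right)} = 8 - \left(-2 - m\right)^{2}$
$\sqrt{w + y{\left(B{\left(-8 \right)} \right)}} = \sqrt{- \frac{12947}{13306} + \left(8 - \left(2 + \frac{15 - 8}{2 \left(-8\right)}\right)^{2}\right)} = \sqrt{- \frac{12947}{13306} + \left(8 - \left(2 + \frac{1}{2} \left(- \frac{1}{8}\right) 7\right)^{2}\right)} = \sqrt{- \frac{12947}{13306} + \left(8 - \left(2 - \frac{7}{16}\right)^{2}\right)} = \sqrt{- \frac{12947}{13306} + \left(8 - \left(\frac{25}{16}\right)^{2}\right)} = \sqrt{- \frac{12947}{13306} + \left(8 - \frac{625}{256}\right)} = \sqrt{- \frac{12947}{13306} + \frac{1423}{256}} = \sqrt{\frac{7810003}{1703168}} = \frac{\sqrt{51959949959}}{106448}$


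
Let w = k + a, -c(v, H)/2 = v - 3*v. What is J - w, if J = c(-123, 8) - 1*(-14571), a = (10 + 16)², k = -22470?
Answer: 35873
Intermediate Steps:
c(v, H) = 4*v (c(v, H) = -2*(v - 3*v) = -(-4)*v = 4*v)
a = 676 (a = 26² = 676)
w = -21794 (w = -22470 + 676 = -21794)
J = 14079 (J = 4*(-123) - 1*(-14571) = -492 + 14571 = 14079)
J - w = 14079 - 1*(-21794) = 14079 + 21794 = 35873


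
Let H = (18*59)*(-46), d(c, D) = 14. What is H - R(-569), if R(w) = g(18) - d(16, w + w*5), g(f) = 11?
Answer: -48849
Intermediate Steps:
H = -48852 (H = 1062*(-46) = -48852)
R(w) = -3 (R(w) = 11 - 1*14 = 11 - 14 = -3)
H - R(-569) = -48852 - 1*(-3) = -48852 + 3 = -48849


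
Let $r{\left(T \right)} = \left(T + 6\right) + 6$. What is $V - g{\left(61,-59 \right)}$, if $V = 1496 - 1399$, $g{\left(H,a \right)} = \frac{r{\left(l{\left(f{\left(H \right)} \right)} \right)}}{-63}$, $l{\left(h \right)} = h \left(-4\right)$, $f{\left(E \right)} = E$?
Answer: $\frac{5879}{63} \approx 93.318$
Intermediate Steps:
$l{\left(h \right)} = - 4 h$
$r{\left(T \right)} = 12 + T$ ($r{\left(T \right)} = \left(6 + T\right) + 6 = 12 + T$)
$g{\left(H,a \right)} = - \frac{4}{21} + \frac{4 H}{63}$ ($g{\left(H,a \right)} = \frac{12 - 4 H}{-63} = \left(12 - 4 H\right) \left(- \frac{1}{63}\right) = - \frac{4}{21} + \frac{4 H}{63}$)
$V = 97$
$V - g{\left(61,-59 \right)} = 97 - \left(- \frac{4}{21} + \frac{4}{63} \cdot 61\right) = 97 - \left(- \frac{4}{21} + \frac{244}{63}\right) = 97 - \frac{232}{63} = \frac{5879}{63}$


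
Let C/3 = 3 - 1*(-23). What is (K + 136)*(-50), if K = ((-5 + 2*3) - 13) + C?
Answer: -10100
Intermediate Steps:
C = 78 (C = 3*(3 - 1*(-23)) = 3*(3 + 23) = 3*26 = 78)
K = 66 (K = ((-5 + 2*3) - 13) + 78 = ((-5 + 6) - 13) + 78 = (1 - 13) + 78 = -12 + 78 = 66)
(K + 136)*(-50) = (66 + 136)*(-50) = 202*(-50) = -10100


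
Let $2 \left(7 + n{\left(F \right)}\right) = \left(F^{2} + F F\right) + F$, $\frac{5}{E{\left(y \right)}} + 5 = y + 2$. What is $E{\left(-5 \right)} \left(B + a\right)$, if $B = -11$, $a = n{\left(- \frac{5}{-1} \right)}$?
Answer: $- \frac{95}{16} \approx -5.9375$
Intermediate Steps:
$E{\left(y \right)} = \frac{5}{-3 + y}$ ($E{\left(y \right)} = \frac{5}{-5 + \left(y + 2\right)} = \frac{5}{-5 + \left(2 + y\right)} = \frac{5}{-3 + y}$)
$n{\left(F \right)} = -7 + F^{2} + \frac{F}{2}$ ($n{\left(F \right)} = -7 + \frac{\left(F^{2} + F F\right) + F}{2} = -7 + \frac{\left(F^{2} + F^{2}\right) + F}{2} = -7 + \frac{2 F^{2} + F}{2} = -7 + \frac{F + 2 F^{2}}{2} = -7 + \left(F^{2} + \frac{F}{2}\right) = -7 + F^{2} + \frac{F}{2}$)
$a = \frac{41}{2}$ ($a = -7 + \left(- \frac{5}{-1}\right)^{2} + \frac{\left(-5\right) \frac{1}{-1}}{2} = -7 + \left(\left(-5\right) \left(-1\right)\right)^{2} + \frac{\left(-5\right) \left(-1\right)}{2} = -7 + 5^{2} + \frac{1}{2} \cdot 5 = -7 + 25 + \frac{5}{2} = \frac{41}{2} \approx 20.5$)
$E{\left(-5 \right)} \left(B + a\right) = \frac{5}{-3 - 5} \left(-11 + \frac{41}{2}\right) = \frac{5}{-8} \cdot \frac{19}{2} = 5 \left(- \frac{1}{8}\right) \frac{19}{2} = \left(- \frac{5}{8}\right) \frac{19}{2} = - \frac{95}{16}$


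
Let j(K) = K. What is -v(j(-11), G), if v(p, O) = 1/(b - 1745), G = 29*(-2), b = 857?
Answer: 1/888 ≈ 0.0011261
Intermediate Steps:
G = -58
v(p, O) = -1/888 (v(p, O) = 1/(857 - 1745) = 1/(-888) = -1/888)
-v(j(-11), G) = -1*(-1/888) = 1/888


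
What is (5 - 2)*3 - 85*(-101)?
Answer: 8594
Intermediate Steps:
(5 - 2)*3 - 85*(-101) = 3*3 + 8585 = 9 + 8585 = 8594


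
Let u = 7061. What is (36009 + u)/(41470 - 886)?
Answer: 21535/20292 ≈ 1.0613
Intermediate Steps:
(36009 + u)/(41470 - 886) = (36009 + 7061)/(41470 - 886) = 43070/40584 = 43070*(1/40584) = 21535/20292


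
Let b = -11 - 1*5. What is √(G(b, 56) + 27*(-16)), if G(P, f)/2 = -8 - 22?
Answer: 2*I*√123 ≈ 22.181*I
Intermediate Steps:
b = -16 (b = -11 - 5 = -16)
G(P, f) = -60 (G(P, f) = 2*(-8 - 22) = 2*(-30) = -60)
√(G(b, 56) + 27*(-16)) = √(-60 + 27*(-16)) = √(-60 - 432) = √(-492) = 2*I*√123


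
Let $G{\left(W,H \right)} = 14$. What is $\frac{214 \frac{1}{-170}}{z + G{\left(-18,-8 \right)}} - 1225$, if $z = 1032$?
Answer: $- \frac{108914857}{88910} \approx -1225.0$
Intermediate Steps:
$\frac{214 \frac{1}{-170}}{z + G{\left(-18,-8 \right)}} - 1225 = \frac{214 \frac{1}{-170}}{1032 + 14} - 1225 = \frac{214 \left(- \frac{1}{170}\right)}{1046} - 1225 = \frac{1}{1046} \left(- \frac{107}{85}\right) - 1225 = - \frac{107}{88910} - 1225 = - \frac{108914857}{88910}$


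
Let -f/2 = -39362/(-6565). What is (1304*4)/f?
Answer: -8560760/19681 ≈ -434.98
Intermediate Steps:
f = -78724/6565 (f = -(-78724)/(-6565) = -(-78724)*(-1)/6565 = -2*39362/6565 = -78724/6565 ≈ -11.991)
(1304*4)/f = (1304*4)/(-78724/6565) = 5216*(-6565/78724) = -8560760/19681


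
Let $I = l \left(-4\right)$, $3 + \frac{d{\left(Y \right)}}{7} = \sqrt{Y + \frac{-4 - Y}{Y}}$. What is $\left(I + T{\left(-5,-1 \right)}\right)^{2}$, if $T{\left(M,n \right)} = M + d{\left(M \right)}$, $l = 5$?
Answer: $\frac{9306}{5} - \frac{644 i \sqrt{130}}{5} \approx 1861.2 - 1468.5 i$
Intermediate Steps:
$d{\left(Y \right)} = -21 + 7 \sqrt{Y + \frac{-4 - Y}{Y}}$
$T{\left(M,n \right)} = -21 + M + 7 \sqrt{-1 + M - \frac{4}{M}}$ ($T{\left(M,n \right)} = M + \left(-21 + 7 \sqrt{-1 + M - \frac{4}{M}}\right) = -21 + M + 7 \sqrt{-1 + M - \frac{4}{M}}$)
$I = -20$ ($I = 5 \left(-4\right) = -20$)
$\left(I + T{\left(-5,-1 \right)}\right)^{2} = \left(-20 - \left(26 - 7 \sqrt{-1 - 5 - \frac{4}{-5}}\right)\right)^{2} = \left(-20 - \left(26 - 7 \sqrt{-1 - 5 - - \frac{4}{5}}\right)\right)^{2} = \left(-20 - \left(26 - 7 \sqrt{-1 - 5 + \frac{4}{5}}\right)\right)^{2} = \left(-20 - \left(26 - \frac{7 i \sqrt{130}}{5}\right)\right)^{2} = \left(-46 + \frac{7 i \sqrt{130}}{5}\right)^{2}$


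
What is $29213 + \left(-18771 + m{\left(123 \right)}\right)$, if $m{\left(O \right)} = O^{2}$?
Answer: $25571$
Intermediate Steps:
$29213 + \left(-18771 + m{\left(123 \right)}\right) = 29213 - \left(18771 - 123^{2}\right) = 29213 + \left(-18771 + 15129\right) = 29213 - 3642 = 25571$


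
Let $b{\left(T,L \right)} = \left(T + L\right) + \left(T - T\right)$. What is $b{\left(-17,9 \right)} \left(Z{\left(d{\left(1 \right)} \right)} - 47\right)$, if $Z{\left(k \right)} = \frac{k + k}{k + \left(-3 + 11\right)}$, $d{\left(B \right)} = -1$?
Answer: $\frac{2648}{7} \approx 378.29$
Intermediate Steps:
$b{\left(T,L \right)} = L + T$ ($b{\left(T,L \right)} = \left(L + T\right) + 0 = L + T$)
$Z{\left(k \right)} = \frac{2 k}{8 + k}$ ($Z{\left(k \right)} = \frac{2 k}{k + 8} = \frac{2 k}{8 + k}$)
$b{\left(-17,9 \right)} \left(Z{\left(d{\left(1 \right)} \right)} - 47\right) = \left(9 - 17\right) \left(2 \left(-1\right) \frac{1}{8 - 1} - 47\right) = - 8 \left(2 \left(-1\right) \frac{1}{7} - 47\right) = - 8 \left(- \frac{2}{7} - 47\right) = \left(-8\right) \left(- \frac{331}{7}\right) = \frac{2648}{7}$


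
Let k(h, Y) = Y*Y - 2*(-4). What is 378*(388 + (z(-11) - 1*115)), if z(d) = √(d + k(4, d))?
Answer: 103194 + 378*√118 ≈ 1.0730e+5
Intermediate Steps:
k(h, Y) = 8 + Y² (k(h, Y) = Y² + 8 = 8 + Y²)
z(d) = √(8 + d + d²) (z(d) = √(d + (8 + d²)) = √(8 + d + d²))
378*(388 + (z(-11) - 1*115)) = 378*(388 + (√(8 - 11 + (-11)²) - 1*115)) = 378*(388 + (√(8 - 11 + 121) - 115)) = 378*(388 + (√118 - 115)) = 378*(388 + (-115 + √118)) = 378*(273 + √118) = 103194 + 378*√118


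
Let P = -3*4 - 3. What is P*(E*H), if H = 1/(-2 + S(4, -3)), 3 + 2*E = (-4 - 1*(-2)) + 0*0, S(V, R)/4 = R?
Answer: -75/28 ≈ -2.6786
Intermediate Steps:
S(V, R) = 4*R
P = -15 (P = -12 - 3 = -15)
E = -5/2 (E = -3/2 + ((-4 - 1*(-2)) + 0*0)/2 = -3/2 + ((-4 + 2) + 0)/2 = -3/2 + (-2 + 0)/2 = -3/2 + (1/2)*(-2) = -3/2 - 1 = -5/2 ≈ -2.5000)
H = -1/14 (H = 1/(-2 + 4*(-3)) = 1/(-2 - 12) = 1/(-14) = -1/14 ≈ -0.071429)
P*(E*H) = -(-75)*(-1)/(2*14) = -15*5/28 = -75/28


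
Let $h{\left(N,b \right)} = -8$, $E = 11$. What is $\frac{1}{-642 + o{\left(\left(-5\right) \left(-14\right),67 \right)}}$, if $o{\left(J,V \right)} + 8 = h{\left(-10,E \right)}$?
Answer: $- \frac{1}{658} \approx -0.0015198$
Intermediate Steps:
$o{\left(J,V \right)} = -16$ ($o{\left(J,V \right)} = -8 - 8 = -16$)
$\frac{1}{-642 + o{\left(\left(-5\right) \left(-14\right),67 \right)}} = \frac{1}{-642 - 16} = \frac{1}{-658} = - \frac{1}{658}$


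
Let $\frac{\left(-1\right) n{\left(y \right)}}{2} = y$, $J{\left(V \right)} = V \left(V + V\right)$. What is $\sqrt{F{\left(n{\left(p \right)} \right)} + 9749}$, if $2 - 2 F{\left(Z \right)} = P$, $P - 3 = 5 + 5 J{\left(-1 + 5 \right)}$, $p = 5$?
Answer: $3 \sqrt{1074} \approx 98.316$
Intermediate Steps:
$J{\left(V \right)} = 2 V^{2}$ ($J{\left(V \right)} = V 2 V = 2 V^{2}$)
$n{\left(y \right)} = - 2 y$
$P = 168$ ($P = 3 + \left(5 + 5 \cdot 2 \left(-1 + 5\right)^{2}\right) = 3 + \left(5 + 5 \cdot 2 \cdot 4^{2}\right) = 3 + \left(5 + 5 \cdot 2 \cdot 16\right) = 3 + \left(5 + 5 \cdot 32\right) = 3 + \left(5 + 160\right) = 3 + 165 = 168$)
$F{\left(Z \right)} = -83$ ($F{\left(Z \right)} = 1 - 84 = -83$)
$\sqrt{F{\left(n{\left(p \right)} \right)} + 9749} = \sqrt{-83 + 9749} = \sqrt{9666} = 3 \sqrt{1074}$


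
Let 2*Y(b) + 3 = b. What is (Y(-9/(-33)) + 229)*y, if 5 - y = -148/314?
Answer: 2150936/1727 ≈ 1245.5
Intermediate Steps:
Y(b) = -3/2 + b/2
y = 859/157 (y = 5 - (-148)/314 = 5 - 1*(-74/157) = 5 + 74/157 = 859/157 ≈ 5.4713)
(Y(-9/(-33)) + 229)*y = ((-3/2 + (-9/(-33))/2) + 229)*(859/157) = ((-3/2 + (-9*(-1/33))/2) + 229)*(859/157) = ((-3/2 + (½)*(3/11)) + 229)*(859/157) = ((-3/2 + 3/22) + 229)*(859/157) = (-15/11 + 229)*(859/157) = (2504/11)*(859/157) = 2150936/1727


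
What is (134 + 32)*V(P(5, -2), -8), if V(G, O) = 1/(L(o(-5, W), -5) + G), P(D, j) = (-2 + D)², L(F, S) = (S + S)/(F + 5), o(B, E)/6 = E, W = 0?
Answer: 166/7 ≈ 23.714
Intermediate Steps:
o(B, E) = 6*E
L(F, S) = 2*S/(5 + F) (L(F, S) = (2*S)/(5 + F) = 2*S/(5 + F))
V(G, O) = 1/(-2 + G) (V(G, O) = 1/(2*(-5)/(5 + 6*0) + G) = 1/(2*(-5)/(5 + 0) + G) = 1/(2*(-5)/5 + G) = 1/(2*(-5)*(⅕) + G) = 1/(-2 + G))
(134 + 32)*V(P(5, -2), -8) = (134 + 32)/(-2 + (-2 + 5)²) = 166/(-2 + 3²) = 166/(-2 + 9) = 166/7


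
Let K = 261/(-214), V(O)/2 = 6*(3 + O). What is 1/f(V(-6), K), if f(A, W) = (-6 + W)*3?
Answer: -214/4635 ≈ -0.046170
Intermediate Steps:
V(O) = 36 + 12*O (V(O) = 2*(6*(3 + O)) = 2*(18 + 6*O) = 36 + 12*O)
K = -261/214 (K = 261*(-1/214) = -261/214 ≈ -1.2196)
f(A, W) = -18 + 3*W
1/f(V(-6), K) = 1/(-18 + 3*(-261/214)) = 1/(-18 - 783/214) = 1/(-4635/214) = -214/4635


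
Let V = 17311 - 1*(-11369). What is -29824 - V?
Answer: -58504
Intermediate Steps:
V = 28680 (V = 17311 + 11369 = 28680)
-29824 - V = -29824 - 1*28680 = -29824 - 28680 = -58504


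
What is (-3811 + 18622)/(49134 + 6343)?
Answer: 14811/55477 ≈ 0.26698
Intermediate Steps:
(-3811 + 18622)/(49134 + 6343) = 14811/55477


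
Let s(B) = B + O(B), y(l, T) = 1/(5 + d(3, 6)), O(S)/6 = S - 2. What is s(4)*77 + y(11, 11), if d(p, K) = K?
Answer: 13553/11 ≈ 1232.1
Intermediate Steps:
O(S) = -12 + 6*S (O(S) = 6*(S - 2) = 6*(-2 + S) = -12 + 6*S)
y(l, T) = 1/11 (y(l, T) = 1/(5 + 6) = 1/11)
s(B) = -12 + 7*B (s(B) = B + (-12 + 6*B) = -12 + 7*B)
s(4)*77 + y(11, 11) = (-12 + 7*4)*77 + 1/11 = (-12 + 28)*77 + 1/11 = 16*77 + 1/11 = 1232 + 1/11 = 13553/11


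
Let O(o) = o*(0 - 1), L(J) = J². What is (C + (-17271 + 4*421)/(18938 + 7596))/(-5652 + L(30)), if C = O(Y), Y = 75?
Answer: 2005637/126089568 ≈ 0.015906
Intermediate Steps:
O(o) = -o (O(o) = o*(-1) = -o)
C = -75 (C = -1*75 = -75)
(C + (-17271 + 4*421)/(18938 + 7596))/(-5652 + L(30)) = (-75 + (-17271 + 4*421)/(18938 + 7596))/(-5652 + 30²) = (-75 + (-17271 + 1684)/26534)/(-5652 + 900) = (-75 - 15587*1/26534)/(-4752) = (-75 - 15587/26534)*(-1/4752) = -2005637/26534*(-1/4752) = 2005637/126089568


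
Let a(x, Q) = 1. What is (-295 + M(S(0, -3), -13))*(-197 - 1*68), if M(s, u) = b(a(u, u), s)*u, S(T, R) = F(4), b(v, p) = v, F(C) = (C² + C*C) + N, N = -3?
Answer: 81620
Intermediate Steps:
F(C) = -3 + 2*C² (F(C) = (C² + C*C) - 3 = (C² + C²) - 3 = 2*C² - 3 = -3 + 2*C²)
S(T, R) = 29 (S(T, R) = -3 + 2*4² = -3 + 2*16 = -3 + 32 = 29)
M(s, u) = u (M(s, u) = 1*u = u)
(-295 + M(S(0, -3), -13))*(-197 - 1*68) = (-295 - 13)*(-197 - 1*68) = -308*(-197 - 68) = -308*(-265) = 81620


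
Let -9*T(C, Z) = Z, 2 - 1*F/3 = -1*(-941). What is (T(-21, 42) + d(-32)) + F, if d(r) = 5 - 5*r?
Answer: -7970/3 ≈ -2656.7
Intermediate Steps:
F = -2817 (F = 6 - (-3)*(-941) = 6 - 3*941 = 6 - 2823 = -2817)
T(C, Z) = -Z/9
(T(-21, 42) + d(-32)) + F = (-⅑*42 + (5 - 5*(-32))) - 2817 = (-14/3 + (5 + 160)) - 2817 = (-14/3 + 165) - 2817 = 481/3 - 2817 = -7970/3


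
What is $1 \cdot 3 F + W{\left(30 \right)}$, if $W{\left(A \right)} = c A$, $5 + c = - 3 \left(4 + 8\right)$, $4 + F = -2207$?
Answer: $-7863$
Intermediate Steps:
$F = -2211$ ($F = -4 - 2207 = -2211$)
$c = -41$ ($c = -5 - 3 \left(4 + 8\right) = -5 - 36 = -41$)
$W{\left(A \right)} = - 41 A$
$1 \cdot 3 F + W{\left(30 \right)} = 1 \cdot 3 \left(-2211\right) - 1230 = 3 \left(-2211\right) - 1230 = -6633 - 1230 = -7863$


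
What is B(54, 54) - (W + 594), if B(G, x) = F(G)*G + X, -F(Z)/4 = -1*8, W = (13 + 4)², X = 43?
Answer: 888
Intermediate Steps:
W = 289 (W = 17² = 289)
F(Z) = 32 (F(Z) = -(-4)*8 = -4*(-8) = 32)
B(G, x) = 43 + 32*G (B(G, x) = 32*G + 43 = 43 + 32*G)
B(54, 54) - (W + 594) = (43 + 32*54) - (289 + 594) = (43 + 1728) - 1*883 = 1771 - 883 = 888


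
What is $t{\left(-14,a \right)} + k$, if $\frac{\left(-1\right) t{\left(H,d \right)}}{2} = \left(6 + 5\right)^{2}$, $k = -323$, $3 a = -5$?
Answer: $-565$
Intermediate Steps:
$a = - \frac{5}{3}$ ($a = \frac{1}{3} \left(-5\right) = - \frac{5}{3} \approx -1.6667$)
$t{\left(H,d \right)} = -242$ ($t{\left(H,d \right)} = - 2 \left(6 + 5\right)^{2} = - 2 \cdot 11^{2} = \left(-2\right) 121 = -242$)
$t{\left(-14,a \right)} + k = -242 - 323 = -565$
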